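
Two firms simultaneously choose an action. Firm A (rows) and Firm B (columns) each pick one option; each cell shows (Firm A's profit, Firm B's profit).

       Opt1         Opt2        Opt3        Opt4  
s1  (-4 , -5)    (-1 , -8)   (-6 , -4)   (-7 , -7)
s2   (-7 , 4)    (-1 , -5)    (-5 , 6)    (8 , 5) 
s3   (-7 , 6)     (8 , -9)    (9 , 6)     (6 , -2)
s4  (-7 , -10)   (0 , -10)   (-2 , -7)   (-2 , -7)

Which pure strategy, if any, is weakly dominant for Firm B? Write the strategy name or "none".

Opt3

Opt3 vs Opt1: s1: -4>-5, s2: 6>4, s3: 6=6, s4: -7>-10.
Opt3 vs Opt2: s1: -4>-8, s2: 6>-5, s3: 6>-9, s4: -7>-10.
Opt3 vs Opt4: s1: -4>-7, s2: 6>5, s3: 6>-2, s4: -7=-7.
Opt3 is at least as good as every other strategy against every opponent action, so it is weakly dominant.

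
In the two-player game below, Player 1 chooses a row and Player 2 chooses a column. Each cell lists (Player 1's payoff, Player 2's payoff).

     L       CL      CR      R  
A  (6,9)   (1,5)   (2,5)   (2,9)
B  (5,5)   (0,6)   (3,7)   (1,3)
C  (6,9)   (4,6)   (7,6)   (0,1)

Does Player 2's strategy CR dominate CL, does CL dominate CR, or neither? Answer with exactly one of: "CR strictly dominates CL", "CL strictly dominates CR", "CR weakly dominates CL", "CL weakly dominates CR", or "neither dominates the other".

Compare CR to CL across each choice by Player 1: A: 5=5, B: 7>6, C: 6=6.
CR is at least as good everywhere and strictly better somewhere (tied only at A, C), so CR weakly but not strictly dominates CL.

CR weakly dominates CL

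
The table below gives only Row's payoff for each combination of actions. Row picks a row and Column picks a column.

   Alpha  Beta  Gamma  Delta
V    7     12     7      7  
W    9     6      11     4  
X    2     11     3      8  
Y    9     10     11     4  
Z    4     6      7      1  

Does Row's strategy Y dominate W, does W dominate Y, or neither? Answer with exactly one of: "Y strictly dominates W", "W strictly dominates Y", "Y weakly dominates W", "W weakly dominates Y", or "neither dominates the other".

Y's payoffs vs W's, by Column's action — Alpha: 9=9, Beta: 10>6, Gamma: 11=11, Delta: 4=4.
Y is at least as good everywhere and strictly better somewhere (tied only at Alpha, Gamma, Delta), so Y weakly but not strictly dominates W.

Y weakly dominates W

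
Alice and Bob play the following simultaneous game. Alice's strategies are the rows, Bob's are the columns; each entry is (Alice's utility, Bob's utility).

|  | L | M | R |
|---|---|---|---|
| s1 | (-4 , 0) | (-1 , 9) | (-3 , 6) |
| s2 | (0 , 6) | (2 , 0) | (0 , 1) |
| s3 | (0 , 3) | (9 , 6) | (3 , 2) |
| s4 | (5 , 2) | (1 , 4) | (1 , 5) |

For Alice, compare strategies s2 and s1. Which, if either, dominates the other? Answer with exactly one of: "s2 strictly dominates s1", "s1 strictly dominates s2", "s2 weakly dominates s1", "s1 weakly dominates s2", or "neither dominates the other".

s2's payoffs vs s1's, by Bob's action — L: 0>-4, M: 2>-1, R: 0>-3.
s2 gives a strictly higher payoff against each opponent action, so s2 strictly dominates s1.

s2 strictly dominates s1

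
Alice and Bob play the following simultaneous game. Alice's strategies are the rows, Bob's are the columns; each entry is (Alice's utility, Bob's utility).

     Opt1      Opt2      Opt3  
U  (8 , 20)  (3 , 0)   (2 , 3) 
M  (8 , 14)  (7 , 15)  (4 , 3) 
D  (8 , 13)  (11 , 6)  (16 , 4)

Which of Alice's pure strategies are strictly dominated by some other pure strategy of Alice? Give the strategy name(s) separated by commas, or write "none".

U is not dominated — it holds its own against M at Opt1 (8=8); D at Opt1 (8=8).
M is not dominated — it holds its own against U at Opt1 (8=8); D at Opt1 (8=8).
D: no other strategy beats it everywhere (U at Opt1 (8=8); M at Opt1 (8=8)).

none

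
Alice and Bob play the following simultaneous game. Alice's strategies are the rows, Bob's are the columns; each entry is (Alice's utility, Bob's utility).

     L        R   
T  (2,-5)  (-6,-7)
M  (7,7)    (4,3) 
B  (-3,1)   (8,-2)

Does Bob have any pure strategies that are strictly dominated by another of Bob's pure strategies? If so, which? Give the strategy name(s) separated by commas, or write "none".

Nothing dominates L: R at T (-5>-7).
R: dominated, since L does at least as well everywhere (T: -5>-7, M: 7>3, B: 1>-2).

R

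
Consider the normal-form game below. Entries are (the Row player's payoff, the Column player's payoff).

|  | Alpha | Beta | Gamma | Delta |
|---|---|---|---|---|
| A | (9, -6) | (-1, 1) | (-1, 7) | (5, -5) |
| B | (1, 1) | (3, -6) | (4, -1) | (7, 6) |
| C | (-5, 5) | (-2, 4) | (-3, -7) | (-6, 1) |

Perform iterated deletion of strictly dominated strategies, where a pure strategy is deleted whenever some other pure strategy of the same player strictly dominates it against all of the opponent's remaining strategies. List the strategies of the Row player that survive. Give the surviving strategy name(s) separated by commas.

The Row player's strategy C is strictly dominated by A (Alpha: 9>-5, Beta: -1>-2, Gamma: -1>-3, Delta: 5>-6) and is removed.
Column Alpha is eliminated: Delta beats it against every remaining row (A: -5>-6, B: 6>1).
The Row player's strategy A is strictly dominated by B (Beta: 3>-1, Gamma: 4>-1, Delta: 7>5) and is removed.
For the Column player, Gamma strictly dominates Beta on the remaining rows (B: -1>-6); eliminate Beta.
Column Gamma is eliminated: Delta beats it against every remaining row (B: 6>-1).
Among the remaining strategies, none is strictly dominated by another pure strategy of the same player, so the elimination stops.
Surviving strategies — the Row player: {B}; the Column player: {Delta}.

B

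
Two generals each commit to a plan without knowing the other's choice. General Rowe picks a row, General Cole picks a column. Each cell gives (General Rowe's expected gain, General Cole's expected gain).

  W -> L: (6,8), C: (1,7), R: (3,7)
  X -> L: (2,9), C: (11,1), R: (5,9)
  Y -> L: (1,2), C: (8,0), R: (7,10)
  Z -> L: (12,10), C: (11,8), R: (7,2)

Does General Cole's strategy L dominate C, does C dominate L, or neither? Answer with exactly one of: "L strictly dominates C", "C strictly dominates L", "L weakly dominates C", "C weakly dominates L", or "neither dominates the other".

Compare L to C across each choice by General Rowe: W: 8>7, X: 9>1, Y: 2>0, Z: 10>8.
Every comparison favours L, so L strictly dominates C.

L strictly dominates C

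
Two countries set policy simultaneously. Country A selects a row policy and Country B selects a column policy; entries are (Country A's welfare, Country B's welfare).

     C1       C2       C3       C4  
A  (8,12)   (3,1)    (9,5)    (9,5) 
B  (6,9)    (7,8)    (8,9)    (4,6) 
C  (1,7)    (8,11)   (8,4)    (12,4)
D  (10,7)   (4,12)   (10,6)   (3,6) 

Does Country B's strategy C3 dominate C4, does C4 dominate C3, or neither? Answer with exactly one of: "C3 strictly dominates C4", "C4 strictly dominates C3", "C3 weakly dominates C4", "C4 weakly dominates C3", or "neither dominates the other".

C3 weakly dominates C4

Compare C3 to C4 across every action of Country A: A: 5=5, B: 9>6, C: 4=4, D: 6=6.
C3 is at least as good everywhere and strictly better somewhere (tied only at A, C, D), so C3 weakly but not strictly dominates C4.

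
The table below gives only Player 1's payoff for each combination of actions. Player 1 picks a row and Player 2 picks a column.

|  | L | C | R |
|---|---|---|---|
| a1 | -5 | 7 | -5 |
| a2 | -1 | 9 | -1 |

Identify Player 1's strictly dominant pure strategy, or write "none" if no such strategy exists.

a2

a2 vs a1: L: -1>-5, C: 9>7, R: -1>-5.
a2 strictly beats every other strategy against every opponent action, so it is strictly dominant.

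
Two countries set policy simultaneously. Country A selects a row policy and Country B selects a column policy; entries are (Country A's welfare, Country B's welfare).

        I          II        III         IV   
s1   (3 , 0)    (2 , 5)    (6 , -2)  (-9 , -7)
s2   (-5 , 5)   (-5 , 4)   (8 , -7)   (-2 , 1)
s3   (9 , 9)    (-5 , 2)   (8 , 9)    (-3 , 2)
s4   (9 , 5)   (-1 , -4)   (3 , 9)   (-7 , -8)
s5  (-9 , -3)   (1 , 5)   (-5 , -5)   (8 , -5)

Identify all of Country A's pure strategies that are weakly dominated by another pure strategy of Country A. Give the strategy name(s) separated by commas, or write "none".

none

s1 is not dominated — it holds its own against s2 at I (3>-5); s3 at II (2>-5); s4 at II (2>-1); s5 at I (3>-9).
s2: no other strategy beats it everywhere (s1 at III (8>6); s3 at IV (-2>-3); s4 at III (8>3); s5 at I (-5>-9)).
s3 is not dominated — it holds its own against s1 at I (9>3); s2 at I (9>-5); s4 at III (8>3); s5 at I (9>-9).
s4 is not dominated — it holds its own against s1 at I (9>3); s2 at I (9>-5); s3 at II (-1>-5); s5 at I (9>-9).
s5 is not dominated — it holds its own against s1 at IV (8>-9); s2 at II (1>-5); s3 at II (1>-5); s4 at II (1>-1).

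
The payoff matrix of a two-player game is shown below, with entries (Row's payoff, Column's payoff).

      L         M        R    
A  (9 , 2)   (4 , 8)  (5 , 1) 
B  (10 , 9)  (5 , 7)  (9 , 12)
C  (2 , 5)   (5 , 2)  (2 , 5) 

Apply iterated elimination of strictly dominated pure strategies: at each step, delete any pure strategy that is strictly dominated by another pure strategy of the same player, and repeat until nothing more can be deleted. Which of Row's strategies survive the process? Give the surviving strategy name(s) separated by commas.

B

For Row, B strictly dominates A on the remaining columns (L: 10>9, M: 5>4, R: 9>5); eliminate A.
For Column, L strictly dominates M on the remaining rows (B: 9>7, C: 5>2); eliminate M.
Row C is eliminated: B beats it against every remaining column (L: 10>2, R: 9>2).
For Column, R strictly dominates L on the remaining rows (B: 12>9); eliminate L.
Among the remaining strategies, none is strictly dominated by another pure strategy of the same player, so the elimination stops.
Surviving strategies — Row: {B}; Column: {R}.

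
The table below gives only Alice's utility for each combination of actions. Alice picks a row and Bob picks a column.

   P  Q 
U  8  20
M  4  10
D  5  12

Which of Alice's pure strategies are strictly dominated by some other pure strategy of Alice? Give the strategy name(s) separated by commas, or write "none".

Nothing dominates U: M at P (8>4); D at P (8>5).
M: dominated, since U does at least as well everywhere (P: 8>4, Q: 20>10).
U strictly dominates D — P: 8>5, Q: 20>12.

M, D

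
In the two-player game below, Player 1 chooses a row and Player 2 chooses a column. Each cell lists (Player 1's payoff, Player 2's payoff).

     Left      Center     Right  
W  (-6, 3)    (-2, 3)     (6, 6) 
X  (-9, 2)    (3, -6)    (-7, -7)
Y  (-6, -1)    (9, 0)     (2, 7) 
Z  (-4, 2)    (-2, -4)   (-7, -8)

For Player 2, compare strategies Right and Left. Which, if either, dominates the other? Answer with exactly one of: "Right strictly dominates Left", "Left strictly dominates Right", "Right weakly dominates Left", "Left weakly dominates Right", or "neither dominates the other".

Right's payoffs vs Left's, by Player 1's action — W: 6>3, X: -7<2, Y: 7>-1, Z: -8<2.
Right does better at W, Y but worse at X, Z; neither strategy dominates the other.

neither dominates the other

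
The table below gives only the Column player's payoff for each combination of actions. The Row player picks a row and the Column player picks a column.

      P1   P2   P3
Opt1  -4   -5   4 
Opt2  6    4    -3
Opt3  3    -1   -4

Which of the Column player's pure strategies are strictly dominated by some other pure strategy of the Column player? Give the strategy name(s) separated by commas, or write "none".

P2

P1 is not dominated — it holds its own against P2 at Opt1 (-4>-5); P3 at Opt2 (6>-3).
P2: dominated, since P1 does at least as well everywhere (Opt1: -4>-5, Opt2: 6>4, Opt3: 3>-1).
P3 is not dominated — it holds its own against P1 at Opt1 (4>-4); P2 at Opt1 (4>-5).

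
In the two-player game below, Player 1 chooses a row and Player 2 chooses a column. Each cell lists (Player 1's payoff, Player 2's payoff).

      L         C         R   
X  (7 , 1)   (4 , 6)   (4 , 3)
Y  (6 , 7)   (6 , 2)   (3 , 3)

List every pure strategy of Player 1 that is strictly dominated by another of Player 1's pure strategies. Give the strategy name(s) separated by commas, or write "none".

Nothing dominates X: Y at L (7>6).
Nothing dominates Y: X at C (6>4).

none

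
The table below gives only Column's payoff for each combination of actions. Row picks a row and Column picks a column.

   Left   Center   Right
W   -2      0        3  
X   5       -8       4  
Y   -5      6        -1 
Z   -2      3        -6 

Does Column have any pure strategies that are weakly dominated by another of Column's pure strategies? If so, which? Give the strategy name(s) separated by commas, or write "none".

Left is not dominated — it holds its own against Center at X (5>-8); Right at X (5>4).
Center is not dominated — it holds its own against Left at W (0>-2); Right at Y (6>-1).
Right: no other strategy beats it everywhere (Left at W (3>-2); Center at W (3>0)).

none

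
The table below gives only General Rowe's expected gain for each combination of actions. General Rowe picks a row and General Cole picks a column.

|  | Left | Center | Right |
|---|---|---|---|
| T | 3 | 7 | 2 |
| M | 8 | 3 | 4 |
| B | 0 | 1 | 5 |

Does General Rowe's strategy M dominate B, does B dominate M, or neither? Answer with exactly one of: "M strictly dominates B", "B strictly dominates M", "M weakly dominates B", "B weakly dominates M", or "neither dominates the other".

M's payoffs vs B's, by General Cole's action — Left: 8>0, Center: 3>1, Right: 4<5.
M does better at Left, Center but worse at Right; neither strategy dominates the other.

neither dominates the other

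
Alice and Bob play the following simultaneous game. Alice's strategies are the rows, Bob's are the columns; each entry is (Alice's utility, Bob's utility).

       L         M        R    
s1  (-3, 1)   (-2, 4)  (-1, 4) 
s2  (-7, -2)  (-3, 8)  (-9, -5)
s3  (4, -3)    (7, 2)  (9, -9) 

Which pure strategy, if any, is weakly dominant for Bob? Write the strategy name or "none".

M vs L: s1: 4>1, s2: 8>-2, s3: 2>-3.
M vs R: s1: 4=4, s2: 8>-5, s3: 2>-9.
M is at least as good as every other strategy against every opponent action, so it is weakly dominant.

M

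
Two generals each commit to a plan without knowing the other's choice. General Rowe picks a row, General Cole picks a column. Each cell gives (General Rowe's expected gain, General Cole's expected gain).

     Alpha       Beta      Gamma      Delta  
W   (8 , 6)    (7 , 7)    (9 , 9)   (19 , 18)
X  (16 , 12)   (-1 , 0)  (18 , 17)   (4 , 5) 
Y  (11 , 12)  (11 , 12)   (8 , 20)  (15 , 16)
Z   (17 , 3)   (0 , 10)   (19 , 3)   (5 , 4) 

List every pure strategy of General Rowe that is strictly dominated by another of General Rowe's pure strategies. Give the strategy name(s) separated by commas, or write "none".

X

W: no other strategy beats it everywhere (X at Beta (7>-1); Y at Gamma (9>8); Z at Beta (7>0)).
Z strictly dominates X — Alpha: 17>16, Beta: 0>-1, Gamma: 19>18, Delta: 5>4.
Y is not dominated — it holds its own against W at Alpha (11>8); X at Beta (11>-1); Z at Beta (11>0).
Z is not dominated — it holds its own against W at Alpha (17>8); X at Alpha (17>16); Y at Alpha (17>11).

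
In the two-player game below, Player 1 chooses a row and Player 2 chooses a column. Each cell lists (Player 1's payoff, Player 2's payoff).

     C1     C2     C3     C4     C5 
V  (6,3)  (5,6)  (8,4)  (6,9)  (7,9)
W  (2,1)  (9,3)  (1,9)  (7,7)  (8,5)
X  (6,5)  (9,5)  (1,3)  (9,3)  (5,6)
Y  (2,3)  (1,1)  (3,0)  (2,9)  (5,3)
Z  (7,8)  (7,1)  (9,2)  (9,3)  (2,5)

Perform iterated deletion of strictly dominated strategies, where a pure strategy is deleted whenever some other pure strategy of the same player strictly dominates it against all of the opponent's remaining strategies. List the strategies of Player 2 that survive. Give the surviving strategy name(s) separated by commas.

Player 1's strategy Y is strictly dominated by V (C1: 6>2, C2: 5>1, C3: 8>3, C4: 6>2, C5: 7>5) and is removed.
Player 2's strategy C2 is strictly dominated by C5 (V: 9>6, W: 5>3, X: 6>5, Z: 5>1) and is removed.
Among the remaining strategies, none is strictly dominated by another pure strategy of the same player, so the elimination stops.
Surviving strategies — Player 1: {V, W, X, Z}; Player 2: {C1, C3, C4, C5}.

C1, C3, C4, C5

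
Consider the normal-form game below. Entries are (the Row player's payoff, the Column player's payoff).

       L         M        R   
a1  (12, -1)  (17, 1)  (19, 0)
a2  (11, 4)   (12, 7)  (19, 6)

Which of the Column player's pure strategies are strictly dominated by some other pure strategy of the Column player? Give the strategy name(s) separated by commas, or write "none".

L, R

L is strictly dominated by M (a1: 1>-1, a2: 7>4).
M: no other strategy beats it everywhere (L at a1 (1>-1); R at a1 (1>0)).
R: dominated, since M does at least as well everywhere (a1: 1>0, a2: 7>6).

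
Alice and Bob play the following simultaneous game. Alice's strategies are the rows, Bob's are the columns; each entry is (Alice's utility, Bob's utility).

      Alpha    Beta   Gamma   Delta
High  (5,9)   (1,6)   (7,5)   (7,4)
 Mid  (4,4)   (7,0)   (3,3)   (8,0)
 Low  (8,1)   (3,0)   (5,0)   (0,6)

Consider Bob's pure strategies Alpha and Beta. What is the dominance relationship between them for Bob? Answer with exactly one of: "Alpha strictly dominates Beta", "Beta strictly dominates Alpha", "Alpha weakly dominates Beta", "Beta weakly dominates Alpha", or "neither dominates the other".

Alpha's payoffs vs Beta's, by Alice's action — High: 9>6, Mid: 4>0, Low: 1>0.
Alpha gives a strictly higher payoff against every action of Alice, so Alpha strictly dominates Beta.

Alpha strictly dominates Beta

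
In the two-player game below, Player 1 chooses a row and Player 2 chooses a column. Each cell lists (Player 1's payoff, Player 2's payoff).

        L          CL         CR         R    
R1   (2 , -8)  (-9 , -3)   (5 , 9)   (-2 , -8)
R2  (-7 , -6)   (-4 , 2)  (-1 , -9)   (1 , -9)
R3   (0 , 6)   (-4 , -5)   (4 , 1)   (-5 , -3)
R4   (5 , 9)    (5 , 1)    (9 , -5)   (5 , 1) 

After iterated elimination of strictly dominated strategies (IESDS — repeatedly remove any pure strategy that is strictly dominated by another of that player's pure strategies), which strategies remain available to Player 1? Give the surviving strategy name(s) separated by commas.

R4

For Player 1, R4 strictly dominates R1 on the remaining columns (L: 5>2, CL: 5>-9, CR: 9>5, R: 5>-2); eliminate R1.
Player 1's strategy R2 is strictly dominated by R4 (L: 5>-7, CL: 5>-4, CR: 9>-1, R: 5>1) and is removed.
Player 1's strategy R3 is strictly dominated by R4 (L: 5>0, CL: 5>-4, CR: 9>4, R: 5>-5) and is removed.
For Player 2, L strictly dominates CL on the remaining rows (R4: 9>1); eliminate CL.
Column CR is eliminated: L beats it against every remaining row (R4: 9>-5).
Column R is eliminated: L beats it against every remaining row (R4: 9>1).
Among the remaining strategies, none is strictly dominated by another pure strategy of the same player, so the elimination stops.
Surviving strategies — Player 1: {R4}; Player 2: {L}.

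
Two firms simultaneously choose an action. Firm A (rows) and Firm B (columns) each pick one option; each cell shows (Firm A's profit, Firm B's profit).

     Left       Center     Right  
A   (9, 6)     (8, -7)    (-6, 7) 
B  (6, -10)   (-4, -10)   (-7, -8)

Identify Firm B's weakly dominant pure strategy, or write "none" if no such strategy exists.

Right vs Left: A: 7>6, B: -8>-10.
Right vs Center: A: 7>-7, B: -8>-10.
Right is at least as good as every other strategy against every opponent action, so it is weakly dominant.

Right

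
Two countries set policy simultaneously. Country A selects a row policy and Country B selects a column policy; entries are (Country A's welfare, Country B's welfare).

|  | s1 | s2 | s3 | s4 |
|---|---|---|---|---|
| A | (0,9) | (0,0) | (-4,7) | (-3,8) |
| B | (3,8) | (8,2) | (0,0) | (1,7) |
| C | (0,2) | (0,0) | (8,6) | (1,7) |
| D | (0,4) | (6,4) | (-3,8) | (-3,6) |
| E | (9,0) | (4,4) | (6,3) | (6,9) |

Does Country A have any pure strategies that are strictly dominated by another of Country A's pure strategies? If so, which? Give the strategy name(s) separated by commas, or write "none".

B strictly dominates A — s1: 3>0, s2: 8>0, s3: 0>-4, s4: 1>-3.
B: no other strategy beats it everywhere (A at s1 (3>0); C at s1 (3>0); D at s1 (3>0); E at s2 (8>4)).
C: no other strategy beats it everywhere (A at s1 (0=0); B at s3 (8>0); D at s1 (0=0); E at s3 (8>6)).
B strictly dominates D — s1: 3>0, s2: 8>6, s3: 0>-3, s4: 1>-3.
E: no other strategy beats it everywhere (A at s1 (9>0); B at s1 (9>3); C at s1 (9>0); D at s1 (9>0)).

A, D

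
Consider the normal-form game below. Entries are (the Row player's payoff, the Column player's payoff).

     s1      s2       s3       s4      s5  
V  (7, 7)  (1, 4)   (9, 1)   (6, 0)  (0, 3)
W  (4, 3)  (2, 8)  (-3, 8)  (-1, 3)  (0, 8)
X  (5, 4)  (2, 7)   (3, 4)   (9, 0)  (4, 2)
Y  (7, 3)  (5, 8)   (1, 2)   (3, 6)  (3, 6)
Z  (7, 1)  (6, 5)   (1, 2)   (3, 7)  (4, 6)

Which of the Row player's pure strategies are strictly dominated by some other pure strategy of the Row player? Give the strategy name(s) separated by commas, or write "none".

W

Nothing dominates V: W at s1 (7>4); X at s1 (7>5); Y at s1 (7=7); Z at s1 (7=7).
W is strictly dominated by Y (s1: 7>4, s2: 5>2, s3: 1>-3, s4: 3>-1, s5: 3>0).
X: no other strategy beats it everywhere (V at s2 (2>1); W at s1 (5>4); Y at s3 (3>1); Z at s3 (3>1)).
Y is not dominated — it holds its own against V at s1 (7=7); W at s1 (7>4); X at s1 (7>5); Z at s1 (7=7).
Z: no other strategy beats it everywhere (V at s1 (7=7); W at s1 (7>4); X at s1 (7>5); Y at s1 (7=7)).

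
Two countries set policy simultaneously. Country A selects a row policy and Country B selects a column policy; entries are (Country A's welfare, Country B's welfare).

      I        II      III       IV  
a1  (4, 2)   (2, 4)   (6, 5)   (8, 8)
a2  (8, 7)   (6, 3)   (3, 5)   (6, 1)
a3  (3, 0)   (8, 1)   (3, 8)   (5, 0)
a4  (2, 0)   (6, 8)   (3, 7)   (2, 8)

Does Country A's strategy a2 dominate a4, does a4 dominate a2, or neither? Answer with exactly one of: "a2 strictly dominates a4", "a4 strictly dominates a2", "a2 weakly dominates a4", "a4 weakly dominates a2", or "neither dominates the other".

Compare a2 to a4 across every action of Country B: I: 8>2, II: 6=6, III: 3=3, IV: 6>2.
a2 is at least as good everywhere and strictly better somewhere (tied only at II, III), so a2 weakly but not strictly dominates a4.

a2 weakly dominates a4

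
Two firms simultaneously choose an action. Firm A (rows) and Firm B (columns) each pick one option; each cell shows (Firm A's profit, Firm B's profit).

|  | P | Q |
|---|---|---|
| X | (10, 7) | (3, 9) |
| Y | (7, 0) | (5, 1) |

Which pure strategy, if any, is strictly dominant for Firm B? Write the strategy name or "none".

Q vs P: X: 9>7, Y: 1>0.
Q strictly beats every other strategy against every opponent action, so it is strictly dominant.

Q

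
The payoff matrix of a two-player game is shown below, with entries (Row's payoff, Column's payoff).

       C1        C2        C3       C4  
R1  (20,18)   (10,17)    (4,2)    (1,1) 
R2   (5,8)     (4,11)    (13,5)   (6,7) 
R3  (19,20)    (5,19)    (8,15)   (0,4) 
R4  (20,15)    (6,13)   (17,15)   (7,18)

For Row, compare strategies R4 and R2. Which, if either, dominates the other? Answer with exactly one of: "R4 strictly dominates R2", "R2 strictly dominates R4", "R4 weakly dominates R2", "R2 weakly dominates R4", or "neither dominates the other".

R4 strictly dominates R2

R4's payoffs vs R2's, by Column's action — C1: 20>5, C2: 6>4, C3: 17>13, C4: 7>6.
Every comparison favours R4, so R4 strictly dominates R2.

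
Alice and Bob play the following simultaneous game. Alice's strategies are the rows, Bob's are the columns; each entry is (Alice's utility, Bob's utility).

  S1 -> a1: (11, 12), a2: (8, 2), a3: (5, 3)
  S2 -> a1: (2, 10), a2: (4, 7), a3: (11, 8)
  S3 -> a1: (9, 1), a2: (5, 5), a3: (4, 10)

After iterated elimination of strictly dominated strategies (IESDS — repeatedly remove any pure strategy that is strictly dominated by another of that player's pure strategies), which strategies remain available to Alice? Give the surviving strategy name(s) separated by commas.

S1

For Alice, S1 strictly dominates S3 on the remaining columns (a1: 11>9, a2: 8>5, a3: 5>4); eliminate S3.
For Bob, a1 strictly dominates a2 on the remaining rows (S1: 12>2, S2: 10>7); eliminate a2.
Bob's strategy a3 is strictly dominated by a1 (S1: 12>3, S2: 10>8) and is removed.
Row S2 is eliminated: S1 beats it against every remaining column (a1: 11>2).
Among the remaining strategies, none is strictly dominated by another pure strategy of the same player, so the elimination stops.
Surviving strategies — Alice: {S1}; Bob: {a1}.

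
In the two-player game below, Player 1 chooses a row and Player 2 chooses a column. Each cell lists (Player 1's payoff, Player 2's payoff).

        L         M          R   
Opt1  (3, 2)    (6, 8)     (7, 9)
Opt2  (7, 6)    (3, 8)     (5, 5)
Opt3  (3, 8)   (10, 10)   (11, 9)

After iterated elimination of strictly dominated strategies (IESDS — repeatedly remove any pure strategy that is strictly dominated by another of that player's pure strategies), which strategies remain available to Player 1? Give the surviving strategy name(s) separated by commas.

Column L is eliminated: M beats it against every remaining row (Opt1: 8>2, Opt2: 8>6, Opt3: 10>8).
Player 1's strategy Opt1 is strictly dominated by Opt3 (M: 10>6, R: 11>7) and is removed.
Row Opt2 is eliminated: Opt3 beats it against every remaining column (M: 10>3, R: 11>5).
For Player 2, M strictly dominates R on the remaining rows (Opt3: 10>9); eliminate R.
Among the remaining strategies, none is strictly dominated by another pure strategy of the same player, so the elimination stops.
Surviving strategies — Player 1: {Opt3}; Player 2: {M}.

Opt3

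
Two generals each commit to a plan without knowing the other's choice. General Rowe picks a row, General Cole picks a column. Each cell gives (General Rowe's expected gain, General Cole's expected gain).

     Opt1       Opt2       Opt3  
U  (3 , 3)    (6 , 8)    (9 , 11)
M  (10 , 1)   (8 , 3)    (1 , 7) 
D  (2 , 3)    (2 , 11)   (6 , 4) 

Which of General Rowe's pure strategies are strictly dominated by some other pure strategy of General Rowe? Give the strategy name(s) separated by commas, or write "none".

Nothing dominates U: M at Opt3 (9>1); D at Opt1 (3>2).
M: no other strategy beats it everywhere (U at Opt1 (10>3); D at Opt1 (10>2)).
D: dominated, since U does at least as well everywhere (Opt1: 3>2, Opt2: 6>2, Opt3: 9>6).

D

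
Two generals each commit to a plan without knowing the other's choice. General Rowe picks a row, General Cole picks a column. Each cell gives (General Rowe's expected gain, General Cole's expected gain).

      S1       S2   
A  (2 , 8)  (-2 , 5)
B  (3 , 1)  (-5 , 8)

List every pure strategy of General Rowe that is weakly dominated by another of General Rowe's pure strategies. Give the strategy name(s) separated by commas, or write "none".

A is not dominated — it holds its own against B at S2 (-2>-5).
Nothing dominates B: A at S1 (3>2).

none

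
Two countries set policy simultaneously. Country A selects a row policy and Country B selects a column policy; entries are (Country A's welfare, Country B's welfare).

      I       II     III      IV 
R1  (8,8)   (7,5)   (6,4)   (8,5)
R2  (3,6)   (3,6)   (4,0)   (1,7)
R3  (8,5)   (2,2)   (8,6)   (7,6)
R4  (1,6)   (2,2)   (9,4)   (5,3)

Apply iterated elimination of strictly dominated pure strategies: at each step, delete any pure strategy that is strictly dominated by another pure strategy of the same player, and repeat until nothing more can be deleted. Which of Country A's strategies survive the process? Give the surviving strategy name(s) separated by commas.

R1, R3, R4

For Country A, R1 strictly dominates R2 on the remaining columns (I: 8>3, II: 7>3, III: 6>4, IV: 8>1); eliminate R2.
Column II is eliminated: I beats it against every remaining row (R1: 8>5, R3: 5>2, R4: 6>2).
Among the remaining strategies, none is strictly dominated by another pure strategy of the same player, so the elimination stops.
Surviving strategies — Country A: {R1, R3, R4}; Country B: {I, III, IV}.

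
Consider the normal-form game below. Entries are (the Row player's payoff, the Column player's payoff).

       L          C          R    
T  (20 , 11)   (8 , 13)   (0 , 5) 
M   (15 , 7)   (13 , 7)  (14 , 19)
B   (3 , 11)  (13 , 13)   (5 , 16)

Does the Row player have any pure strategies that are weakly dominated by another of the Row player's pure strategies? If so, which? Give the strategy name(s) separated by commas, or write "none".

T is not dominated — it holds its own against M at L (20>15); B at L (20>3).
Nothing dominates M: T at C (13>8); B at L (15>3).
M weakly dominates B — L: 15>3, C: 13=13, R: 14>5.

B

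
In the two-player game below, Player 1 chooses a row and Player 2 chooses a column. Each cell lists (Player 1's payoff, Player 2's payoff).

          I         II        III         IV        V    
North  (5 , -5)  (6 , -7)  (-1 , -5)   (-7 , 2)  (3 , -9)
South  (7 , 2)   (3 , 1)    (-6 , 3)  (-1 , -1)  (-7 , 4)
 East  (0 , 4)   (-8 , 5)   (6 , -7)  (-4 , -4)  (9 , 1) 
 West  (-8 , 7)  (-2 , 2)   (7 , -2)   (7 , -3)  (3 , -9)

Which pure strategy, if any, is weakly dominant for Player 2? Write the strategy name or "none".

none

I fails to dominate II at East (4<5).
II fails to dominate I at North (-7<-5).
III fails to dominate I at East (-7<4).
IV fails to dominate I at South (-1<2).
V fails to dominate I at North (-9<-5).
No single strategy dominates all the others.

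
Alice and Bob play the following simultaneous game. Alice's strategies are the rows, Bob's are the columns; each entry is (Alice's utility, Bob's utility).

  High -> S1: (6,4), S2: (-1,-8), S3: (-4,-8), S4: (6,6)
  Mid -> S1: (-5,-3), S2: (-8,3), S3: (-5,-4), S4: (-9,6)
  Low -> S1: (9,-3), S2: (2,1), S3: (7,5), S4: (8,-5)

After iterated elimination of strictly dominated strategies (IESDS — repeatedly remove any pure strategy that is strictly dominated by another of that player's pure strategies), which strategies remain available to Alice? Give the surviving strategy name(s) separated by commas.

Low

Row High is eliminated: Low beats it against every remaining column (S1: 9>6, S2: 2>-1, S3: 7>-4, S4: 8>6).
For Alice, Low strictly dominates Mid on the remaining columns (S1: 9>-5, S2: 2>-8, S3: 7>-5, S4: 8>-9); eliminate Mid.
Bob's strategy S1 is strictly dominated by S2 (Low: 1>-3) and is removed.
For Bob, S3 strictly dominates S2 on the remaining rows (Low: 5>1); eliminate S2.
Bob's strategy S4 is strictly dominated by S3 (Low: 5>-5) and is removed.
Among the remaining strategies, none is strictly dominated by another pure strategy of the same player, so the elimination stops.
Surviving strategies — Alice: {Low}; Bob: {S3}.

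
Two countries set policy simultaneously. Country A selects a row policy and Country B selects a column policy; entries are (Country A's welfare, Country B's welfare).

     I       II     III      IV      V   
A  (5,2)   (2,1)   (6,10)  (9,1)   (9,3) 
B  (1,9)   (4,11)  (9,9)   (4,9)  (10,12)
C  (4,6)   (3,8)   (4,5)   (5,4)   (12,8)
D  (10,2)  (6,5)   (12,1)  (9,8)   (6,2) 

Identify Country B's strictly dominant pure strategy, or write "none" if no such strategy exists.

I fails to dominate II at B (9<11).
II fails to dominate I at A (1<2).
III fails to dominate I at B (9=9).
IV fails to dominate I at A (1<2).
V fails to dominate I at D (2=2).
No single strategy dominates all the others.

none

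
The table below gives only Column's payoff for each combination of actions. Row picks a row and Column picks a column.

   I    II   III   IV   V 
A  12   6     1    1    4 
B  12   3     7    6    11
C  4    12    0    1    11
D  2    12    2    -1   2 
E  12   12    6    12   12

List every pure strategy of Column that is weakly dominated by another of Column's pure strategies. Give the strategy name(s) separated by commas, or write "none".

III, IV

Nothing dominates I: II at A (12>6); III at A (12>1); IV at A (12>1); V at A (12>4).
II: no other strategy beats it everywhere (I at C (12>4); III at A (6>1); IV at A (6>1); V at A (6>4)).
I weakly dominates III — A: 12>1, B: 12>7, C: 4>0, D: 2=2, E: 12>6.
IV is weakly dominated by I (A: 12>1, B: 12>6, C: 4>1, D: 2>-1, E: 12=12).
Nothing dominates V: I at C (11>4); II at B (11>3); III at A (4>1); IV at A (4>1).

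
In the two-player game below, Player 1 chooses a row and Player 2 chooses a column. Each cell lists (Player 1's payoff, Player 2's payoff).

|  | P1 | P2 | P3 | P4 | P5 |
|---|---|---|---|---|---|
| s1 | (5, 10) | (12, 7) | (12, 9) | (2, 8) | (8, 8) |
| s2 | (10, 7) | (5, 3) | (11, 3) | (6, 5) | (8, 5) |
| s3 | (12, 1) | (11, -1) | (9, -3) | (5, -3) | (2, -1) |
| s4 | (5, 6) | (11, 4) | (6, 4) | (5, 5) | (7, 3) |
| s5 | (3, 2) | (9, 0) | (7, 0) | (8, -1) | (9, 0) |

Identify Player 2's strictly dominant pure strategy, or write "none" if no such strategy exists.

P1

P1 vs P2: s1: 10>7, s2: 7>3, s3: 1>-1, s4: 6>4, s5: 2>0.
P1 vs P3: s1: 10>9, s2: 7>3, s3: 1>-3, s4: 6>4, s5: 2>0.
P1 vs P4: s1: 10>8, s2: 7>5, s3: 1>-3, s4: 6>5, s5: 2>-1.
P1 vs P5: s1: 10>8, s2: 7>5, s3: 1>-1, s4: 6>3, s5: 2>0.
P1 strictly beats every other strategy against every opponent action, so it is strictly dominant.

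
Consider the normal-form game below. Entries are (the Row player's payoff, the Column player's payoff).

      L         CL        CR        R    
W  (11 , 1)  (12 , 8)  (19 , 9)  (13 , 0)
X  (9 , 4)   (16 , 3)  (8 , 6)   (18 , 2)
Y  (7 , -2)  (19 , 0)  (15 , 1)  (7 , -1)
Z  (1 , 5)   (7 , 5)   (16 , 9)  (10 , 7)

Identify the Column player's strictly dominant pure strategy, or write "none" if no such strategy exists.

CR vs L: W: 9>1, X: 6>4, Y: 1>-2, Z: 9>5.
CR vs CL: W: 9>8, X: 6>3, Y: 1>0, Z: 9>5.
CR vs R: W: 9>0, X: 6>2, Y: 1>-1, Z: 9>7.
CR strictly beats every other strategy against every opponent action, so it is strictly dominant.

CR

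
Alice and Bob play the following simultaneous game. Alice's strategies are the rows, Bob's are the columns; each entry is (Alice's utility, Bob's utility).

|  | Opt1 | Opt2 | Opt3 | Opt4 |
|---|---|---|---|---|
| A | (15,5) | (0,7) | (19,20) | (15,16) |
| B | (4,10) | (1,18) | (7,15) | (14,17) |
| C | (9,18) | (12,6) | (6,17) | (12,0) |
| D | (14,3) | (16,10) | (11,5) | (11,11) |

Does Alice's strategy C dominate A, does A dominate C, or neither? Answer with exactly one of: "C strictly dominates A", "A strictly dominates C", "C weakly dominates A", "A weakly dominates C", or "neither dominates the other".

Compare C to A across each choice by Bob: Opt1: 9<15, Opt2: 12>0, Opt3: 6<19, Opt4: 12<15.
C does better at Opt2 but worse at Opt1, Opt3, Opt4; neither strategy dominates the other.

neither dominates the other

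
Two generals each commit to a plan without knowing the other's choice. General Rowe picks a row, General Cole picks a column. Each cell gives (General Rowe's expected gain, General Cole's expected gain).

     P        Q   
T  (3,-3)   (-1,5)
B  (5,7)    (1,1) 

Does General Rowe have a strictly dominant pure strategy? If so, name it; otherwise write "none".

B

B vs T: P: 5>3, Q: 1>-1.
B strictly beats every other strategy against every opponent action, so it is strictly dominant.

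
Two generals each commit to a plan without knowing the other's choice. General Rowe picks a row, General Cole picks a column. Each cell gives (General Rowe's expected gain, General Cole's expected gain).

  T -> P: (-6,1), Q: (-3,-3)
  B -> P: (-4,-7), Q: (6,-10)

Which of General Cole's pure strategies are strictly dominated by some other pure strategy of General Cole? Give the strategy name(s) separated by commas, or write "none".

Nothing dominates P: Q at T (1>-3).
P strictly dominates Q — T: 1>-3, B: -7>-10.

Q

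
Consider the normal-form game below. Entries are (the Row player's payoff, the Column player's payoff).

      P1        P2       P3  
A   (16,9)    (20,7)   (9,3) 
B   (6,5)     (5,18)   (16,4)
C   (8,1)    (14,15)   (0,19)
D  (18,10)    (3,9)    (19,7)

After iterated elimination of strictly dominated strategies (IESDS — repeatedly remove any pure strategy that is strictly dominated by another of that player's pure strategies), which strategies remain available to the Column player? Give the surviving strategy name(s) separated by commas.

P1

The Row player's strategy C is strictly dominated by A (P1: 16>8, P2: 20>14, P3: 9>0) and is removed.
The Column player's strategy P3 is strictly dominated by P1 (A: 9>3, B: 5>4, D: 10>7) and is removed.
For the Row player, A strictly dominates B on the remaining columns (P1: 16>6, P2: 20>5); eliminate B.
The Column player's strategy P2 is strictly dominated by P1 (A: 9>7, D: 10>9) and is removed.
Row A is eliminated: D beats it against every remaining column (P1: 18>16).
Among the remaining strategies, none is strictly dominated by another pure strategy of the same player, so the elimination stops.
Surviving strategies — the Row player: {D}; the Column player: {P1}.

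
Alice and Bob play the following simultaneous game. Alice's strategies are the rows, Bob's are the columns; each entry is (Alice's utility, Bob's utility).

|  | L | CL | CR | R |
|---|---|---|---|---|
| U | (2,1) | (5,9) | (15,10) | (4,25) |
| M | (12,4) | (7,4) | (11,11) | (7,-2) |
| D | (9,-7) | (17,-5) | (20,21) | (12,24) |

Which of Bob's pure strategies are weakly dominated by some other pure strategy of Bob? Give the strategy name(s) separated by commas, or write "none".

L, CL

L: dominated, since CL does at least as well everywhere (U: 9>1, M: 4=4, D: -5>-7).
CR weakly dominates CL — U: 10>9, M: 11>4, D: 21>-5.
CR: no other strategy beats it everywhere (L at U (10>1); CL at U (10>9); R at M (11>-2)).
R is not dominated — it holds its own against L at U (25>1); CL at U (25>9); CR at U (25>10).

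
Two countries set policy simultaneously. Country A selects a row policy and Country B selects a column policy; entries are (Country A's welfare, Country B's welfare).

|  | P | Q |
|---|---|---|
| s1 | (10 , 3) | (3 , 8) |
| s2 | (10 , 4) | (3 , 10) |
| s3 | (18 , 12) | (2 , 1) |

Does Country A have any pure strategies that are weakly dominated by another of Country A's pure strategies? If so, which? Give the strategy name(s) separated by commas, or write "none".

none

s1 is not dominated — it holds its own against s2 (identical payoffs); s3 at Q (3>2).
s2 is not dominated — it holds its own against s1 (identical payoffs); s3 at Q (3>2).
s3: no other strategy beats it everywhere (s1 at P (18>10); s2 at P (18>10)).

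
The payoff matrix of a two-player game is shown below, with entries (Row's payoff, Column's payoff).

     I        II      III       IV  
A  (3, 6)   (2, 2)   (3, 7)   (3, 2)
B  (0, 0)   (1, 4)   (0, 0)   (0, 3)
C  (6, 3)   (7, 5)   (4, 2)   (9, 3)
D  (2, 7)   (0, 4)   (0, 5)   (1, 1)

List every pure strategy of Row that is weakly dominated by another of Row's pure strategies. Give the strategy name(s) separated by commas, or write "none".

A, B, D

A is weakly dominated by C (I: 6>3, II: 7>2, III: 4>3, IV: 9>3).
A weakly dominates B — I: 3>0, II: 2>1, III: 3>0, IV: 3>0.
Nothing dominates C: A at I (6>3); B at I (6>0); D at I (6>2).
A weakly dominates D — I: 3>2, II: 2>0, III: 3>0, IV: 3>1.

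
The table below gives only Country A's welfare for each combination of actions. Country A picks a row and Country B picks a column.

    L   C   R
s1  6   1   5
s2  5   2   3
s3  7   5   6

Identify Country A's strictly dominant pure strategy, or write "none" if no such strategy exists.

s3

s3 vs s1: L: 7>6, C: 5>1, R: 6>5.
s3 vs s2: L: 7>5, C: 5>2, R: 6>3.
s3 strictly beats every other strategy against every opponent action, so it is strictly dominant.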